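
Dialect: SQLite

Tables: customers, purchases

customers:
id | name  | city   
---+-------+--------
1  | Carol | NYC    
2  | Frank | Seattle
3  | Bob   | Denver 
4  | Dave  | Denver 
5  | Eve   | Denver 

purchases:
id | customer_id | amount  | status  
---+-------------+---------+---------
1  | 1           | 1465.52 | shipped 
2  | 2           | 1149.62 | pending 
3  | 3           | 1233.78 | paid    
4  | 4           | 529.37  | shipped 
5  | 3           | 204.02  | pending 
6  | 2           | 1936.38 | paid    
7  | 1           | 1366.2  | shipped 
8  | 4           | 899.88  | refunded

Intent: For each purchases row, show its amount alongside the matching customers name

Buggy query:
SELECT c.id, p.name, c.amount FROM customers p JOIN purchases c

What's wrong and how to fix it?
Bug: JOIN with no ON clause produces a cartesian product; every purchases row pairs with every customers row

Fix: Specify the join condition linking the foreign key to the parent id

Corrected query:
SELECT c.id, p.name, c.amount FROM customers p JOIN purchases c ON c.customer_id = p.id

Result:
id | name  | amount 
---+-------+--------
1  | Carol | 1465.52
2  | Frank | 1149.62
3  | Bob   | 1233.78
4  | Dave  | 529.37 
5  | Bob   | 204.02 
6  | Frank | 1936.38
7  | Carol | 1366.2 
8  | Dave  | 899.88 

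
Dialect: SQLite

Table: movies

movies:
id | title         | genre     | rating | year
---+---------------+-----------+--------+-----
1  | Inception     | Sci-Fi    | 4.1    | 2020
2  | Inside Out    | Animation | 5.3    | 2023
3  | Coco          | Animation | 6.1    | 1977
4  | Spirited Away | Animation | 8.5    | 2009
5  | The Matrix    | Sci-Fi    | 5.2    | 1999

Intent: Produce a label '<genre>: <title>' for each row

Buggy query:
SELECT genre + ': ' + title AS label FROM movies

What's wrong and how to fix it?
Bug: '+' is numeric addition; on text columns SQLite converts them to 0 instead of concatenating

Fix: Replace + with || to concatenate text

Corrected query:
SELECT genre || ': ' || title AS label FROM movies

Result:
label                   
------------------------
Sci-Fi: Inception       
Animation: Inside Out   
Animation: Coco         
Animation: Spirited Away
Sci-Fi: The Matrix      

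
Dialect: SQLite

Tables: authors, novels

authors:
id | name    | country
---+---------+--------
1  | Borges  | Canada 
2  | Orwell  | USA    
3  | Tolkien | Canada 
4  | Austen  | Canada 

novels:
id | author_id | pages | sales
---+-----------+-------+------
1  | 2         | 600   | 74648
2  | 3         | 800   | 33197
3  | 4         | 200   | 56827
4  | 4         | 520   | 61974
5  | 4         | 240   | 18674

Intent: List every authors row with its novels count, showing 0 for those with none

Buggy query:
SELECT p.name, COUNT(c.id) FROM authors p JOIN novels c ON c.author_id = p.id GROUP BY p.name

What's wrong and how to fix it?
Bug: INNER JOIN drops authors rows that have no matching novels rows

Fix: Use LEFT JOIN so parents without children still appear (COUNT(c.id) gives 0)

Corrected query:
SELECT p.name, COUNT(c.id) FROM authors p LEFT JOIN novels c ON c.author_id = p.id GROUP BY p.name

Result:
name    | COUNT(c.id)
--------+------------
Austen  | 3          
Borges  | 0          
Orwell  | 1          
Tolkien | 1          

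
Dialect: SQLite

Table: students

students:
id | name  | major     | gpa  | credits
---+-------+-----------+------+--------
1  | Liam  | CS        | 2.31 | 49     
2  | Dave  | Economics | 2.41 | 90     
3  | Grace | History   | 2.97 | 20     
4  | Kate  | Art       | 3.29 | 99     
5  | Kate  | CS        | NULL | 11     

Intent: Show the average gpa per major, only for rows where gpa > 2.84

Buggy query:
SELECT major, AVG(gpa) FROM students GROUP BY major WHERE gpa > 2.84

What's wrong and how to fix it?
Bug: Row-level WHERE must come before GROUP BY in the clause order

Fix: Place WHERE between FROM and GROUP BY

Corrected query:
SELECT major, AVG(gpa) FROM students WHERE gpa > 2.84 GROUP BY major

Result:
major   | AVG(gpa)
--------+---------
Art     | 3.29    
History | 2.97    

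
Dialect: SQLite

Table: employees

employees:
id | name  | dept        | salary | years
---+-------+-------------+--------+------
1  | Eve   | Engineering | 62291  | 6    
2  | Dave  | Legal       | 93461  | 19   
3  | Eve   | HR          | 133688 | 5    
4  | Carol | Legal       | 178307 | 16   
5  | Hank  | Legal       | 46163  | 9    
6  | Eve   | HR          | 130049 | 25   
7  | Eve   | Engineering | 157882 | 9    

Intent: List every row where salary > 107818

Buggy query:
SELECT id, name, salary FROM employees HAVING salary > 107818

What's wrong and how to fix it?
Bug: HAVING filters the output of aggregation, but this query has no GROUP BY and no aggregate functions, so SQLite rejects it (HAVING clause on a non-aggregate query); the condition here is per row

Fix: Use WHERE for row-level filtering

Corrected query:
SELECT id, name, salary FROM employees WHERE salary > 107818

Result:
id | name  | salary
---+-------+-------
3  | Eve   | 133688
4  | Carol | 178307
6  | Eve   | 130049
7  | Eve   | 157882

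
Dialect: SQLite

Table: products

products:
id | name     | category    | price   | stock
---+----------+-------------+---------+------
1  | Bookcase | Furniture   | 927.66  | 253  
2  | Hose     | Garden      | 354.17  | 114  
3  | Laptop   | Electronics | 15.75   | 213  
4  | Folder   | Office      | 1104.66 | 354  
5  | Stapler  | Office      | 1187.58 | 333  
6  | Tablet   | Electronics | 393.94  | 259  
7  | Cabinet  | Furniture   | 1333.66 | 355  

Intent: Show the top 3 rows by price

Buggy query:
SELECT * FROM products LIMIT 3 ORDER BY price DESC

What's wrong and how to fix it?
Bug: LIMIT must come after ORDER BY

Fix: Swap the clauses: ORDER BY first, then LIMIT

Corrected query:
SELECT * FROM products ORDER BY price DESC LIMIT 3

Result:
id | name    | category  | price   | stock
---+---------+-----------+---------+------
7  | Cabinet | Furniture | 1333.66 | 355  
5  | Stapler | Office    | 1187.58 | 333  
4  | Folder  | Office    | 1104.66 | 354  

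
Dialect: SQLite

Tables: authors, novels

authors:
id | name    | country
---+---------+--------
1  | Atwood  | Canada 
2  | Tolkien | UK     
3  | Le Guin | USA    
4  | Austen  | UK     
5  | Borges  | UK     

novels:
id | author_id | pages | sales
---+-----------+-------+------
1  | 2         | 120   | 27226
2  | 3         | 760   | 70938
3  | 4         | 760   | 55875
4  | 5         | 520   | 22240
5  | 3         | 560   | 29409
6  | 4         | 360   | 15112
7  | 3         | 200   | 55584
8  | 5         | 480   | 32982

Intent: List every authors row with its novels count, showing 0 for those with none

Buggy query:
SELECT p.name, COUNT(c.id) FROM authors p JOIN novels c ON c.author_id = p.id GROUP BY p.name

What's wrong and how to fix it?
Bug: INNER JOIN drops authors rows that have no matching novels rows

Fix: Use LEFT JOIN so parents without children still appear (COUNT(c.id) gives 0)

Corrected query:
SELECT p.name, COUNT(c.id) FROM authors p LEFT JOIN novels c ON c.author_id = p.id GROUP BY p.name

Result:
name    | COUNT(c.id)
--------+------------
Atwood  | 0          
Austen  | 2          
Borges  | 2          
Le Guin | 3          
Tolkien | 1          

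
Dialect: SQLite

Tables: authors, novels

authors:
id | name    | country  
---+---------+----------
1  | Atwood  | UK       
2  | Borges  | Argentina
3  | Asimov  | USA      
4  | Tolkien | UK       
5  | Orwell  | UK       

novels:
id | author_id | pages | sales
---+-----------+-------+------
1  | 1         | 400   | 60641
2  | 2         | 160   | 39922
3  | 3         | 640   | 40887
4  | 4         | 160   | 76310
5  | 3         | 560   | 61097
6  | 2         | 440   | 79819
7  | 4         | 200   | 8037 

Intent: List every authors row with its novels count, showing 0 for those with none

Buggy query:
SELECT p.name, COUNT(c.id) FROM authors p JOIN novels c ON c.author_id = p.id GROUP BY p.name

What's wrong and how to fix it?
Bug: INNER JOIN drops authors rows that have no matching novels rows

Fix: Switch to LEFT JOIN to retain unmatched parent rows

Corrected query:
SELECT p.name, COUNT(c.id) FROM authors p LEFT JOIN novels c ON c.author_id = p.id GROUP BY p.name

Result:
name    | COUNT(c.id)
--------+------------
Asimov  | 2          
Atwood  | 1          
Borges  | 2          
Orwell  | 0          
Tolkien | 2          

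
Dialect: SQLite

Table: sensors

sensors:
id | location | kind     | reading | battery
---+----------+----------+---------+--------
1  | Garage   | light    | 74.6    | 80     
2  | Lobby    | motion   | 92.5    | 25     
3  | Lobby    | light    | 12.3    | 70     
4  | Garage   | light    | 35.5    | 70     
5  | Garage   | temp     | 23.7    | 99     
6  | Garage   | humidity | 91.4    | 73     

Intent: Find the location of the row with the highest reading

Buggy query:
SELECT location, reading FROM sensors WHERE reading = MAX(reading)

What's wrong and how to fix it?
Bug: MAX(reading) is an aggregate and cannot be used directly in WHERE

Fix: Use a subquery: WHERE reading = (SELECT MAX(reading) FROM sensors)

Corrected query:
SELECT location, reading FROM sensors WHERE reading = (SELECT MAX(reading) FROM sensors)

Result:
location | reading
---------+--------
Lobby    | 92.5   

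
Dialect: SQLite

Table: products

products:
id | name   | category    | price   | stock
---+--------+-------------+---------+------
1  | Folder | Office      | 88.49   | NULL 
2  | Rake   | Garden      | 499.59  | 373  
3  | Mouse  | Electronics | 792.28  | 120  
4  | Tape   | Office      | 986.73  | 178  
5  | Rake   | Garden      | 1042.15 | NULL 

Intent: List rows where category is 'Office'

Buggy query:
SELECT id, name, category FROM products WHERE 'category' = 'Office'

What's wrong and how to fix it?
Bug: 'category' in single quotes is a string literal, not the column; the comparison is literal-vs-literal and never true

Fix: Reference the column as category without single quotes

Corrected query:
SELECT id, name, category FROM products WHERE category = 'Office'

Result:
id | name   | category
---+--------+---------
1  | Folder | Office  
4  | Tape   | Office  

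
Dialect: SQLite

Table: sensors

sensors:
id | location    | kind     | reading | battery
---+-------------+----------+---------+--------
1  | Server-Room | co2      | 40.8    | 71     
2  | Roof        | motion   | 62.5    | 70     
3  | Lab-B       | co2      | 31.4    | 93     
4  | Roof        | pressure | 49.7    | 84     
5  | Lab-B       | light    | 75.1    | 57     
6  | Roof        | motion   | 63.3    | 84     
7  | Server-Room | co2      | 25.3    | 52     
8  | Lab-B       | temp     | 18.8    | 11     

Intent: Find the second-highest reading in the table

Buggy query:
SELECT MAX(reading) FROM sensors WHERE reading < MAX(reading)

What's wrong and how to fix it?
Bug: The inner MAX is an aggregate inside WHERE, which is not allowed

Fix: Compute the overall MAX in a subquery, then take MAX of rows below it

Corrected query:
SELECT MAX(reading) FROM sensors WHERE reading < (SELECT MAX(reading) FROM sensors)

Result:
MAX(reading)
------------
63.3        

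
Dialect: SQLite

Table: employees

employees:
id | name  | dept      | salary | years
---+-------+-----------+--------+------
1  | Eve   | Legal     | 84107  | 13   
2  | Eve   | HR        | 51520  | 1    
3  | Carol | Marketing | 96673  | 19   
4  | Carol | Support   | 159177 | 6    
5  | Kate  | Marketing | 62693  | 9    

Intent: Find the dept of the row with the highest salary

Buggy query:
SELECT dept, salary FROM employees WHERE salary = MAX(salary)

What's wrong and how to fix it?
Bug: WHERE is evaluated per row; an aggregate over the whole table isn't defined there

Fix: Use a subquery: WHERE salary = (SELECT MAX(salary) FROM employees)

Corrected query:
SELECT dept, salary FROM employees WHERE salary = (SELECT MAX(salary) FROM employees)

Result:
dept    | salary
--------+-------
Support | 159177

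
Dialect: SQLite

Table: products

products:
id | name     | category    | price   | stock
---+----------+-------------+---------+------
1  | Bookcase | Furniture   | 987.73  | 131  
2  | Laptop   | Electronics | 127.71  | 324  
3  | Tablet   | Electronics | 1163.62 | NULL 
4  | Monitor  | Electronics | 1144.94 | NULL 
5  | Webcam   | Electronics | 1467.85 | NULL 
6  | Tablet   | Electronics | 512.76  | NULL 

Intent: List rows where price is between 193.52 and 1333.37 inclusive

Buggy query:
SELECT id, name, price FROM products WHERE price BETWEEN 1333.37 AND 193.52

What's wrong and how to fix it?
Bug: BETWEEN expects the lower bound first; with 1333.37 AND 193.52 the range is empty

Fix: Write BETWEEN 193.52 AND 1333.37

Corrected query:
SELECT id, name, price FROM products WHERE price BETWEEN 193.52 AND 1333.37

Result:
id | name     | price  
---+----------+--------
1  | Bookcase | 987.73 
3  | Tablet   | 1163.62
4  | Monitor  | 1144.94
6  | Tablet   | 512.76 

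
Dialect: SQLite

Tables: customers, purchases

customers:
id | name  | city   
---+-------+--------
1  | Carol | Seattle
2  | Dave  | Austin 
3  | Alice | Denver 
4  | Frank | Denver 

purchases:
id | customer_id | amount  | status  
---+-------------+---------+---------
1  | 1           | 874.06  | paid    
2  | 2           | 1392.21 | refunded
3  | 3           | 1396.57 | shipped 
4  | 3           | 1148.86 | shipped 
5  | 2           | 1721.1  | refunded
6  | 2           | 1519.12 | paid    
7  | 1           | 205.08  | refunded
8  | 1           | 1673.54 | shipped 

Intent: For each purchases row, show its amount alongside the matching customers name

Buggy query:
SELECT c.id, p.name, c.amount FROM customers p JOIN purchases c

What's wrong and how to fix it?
Bug: Missing join condition: each purchases row is matched to all customers rows instead of just its own

Fix: Add ON c.customer_id = p.id to the JOIN

Corrected query:
SELECT c.id, p.name, c.amount FROM customers p JOIN purchases c ON c.customer_id = p.id

Result:
id | name  | amount 
---+-------+--------
1  | Carol | 874.06 
2  | Dave  | 1392.21
3  | Alice | 1396.57
4  | Alice | 1148.86
5  | Dave  | 1721.1 
6  | Dave  | 1519.12
7  | Carol | 205.08 
8  | Carol | 1673.54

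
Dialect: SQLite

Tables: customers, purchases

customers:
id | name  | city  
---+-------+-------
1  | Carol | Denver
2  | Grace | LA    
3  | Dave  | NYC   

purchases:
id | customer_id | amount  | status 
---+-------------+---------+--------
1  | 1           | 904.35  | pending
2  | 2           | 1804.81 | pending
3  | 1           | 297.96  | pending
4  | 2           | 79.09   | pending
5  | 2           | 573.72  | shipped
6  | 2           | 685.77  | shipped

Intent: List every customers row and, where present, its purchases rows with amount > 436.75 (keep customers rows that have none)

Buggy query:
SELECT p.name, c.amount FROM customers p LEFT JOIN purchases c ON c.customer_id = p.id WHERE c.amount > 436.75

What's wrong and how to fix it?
Bug: A WHERE condition on the right-hand table after LEFT JOIN drops unmatched parents

Fix: Move the right-table condition into the ON clause so unmatched parents are kept

Corrected query:
SELECT p.name, c.amount FROM customers p LEFT JOIN purchases c ON c.customer_id = p.id AND c.amount > 436.75

Result:
name  | amount 
------+--------
Carol | 904.35 
Grace | 573.72 
Grace | 685.77 
Grace | 1804.81
Dave  | NULL   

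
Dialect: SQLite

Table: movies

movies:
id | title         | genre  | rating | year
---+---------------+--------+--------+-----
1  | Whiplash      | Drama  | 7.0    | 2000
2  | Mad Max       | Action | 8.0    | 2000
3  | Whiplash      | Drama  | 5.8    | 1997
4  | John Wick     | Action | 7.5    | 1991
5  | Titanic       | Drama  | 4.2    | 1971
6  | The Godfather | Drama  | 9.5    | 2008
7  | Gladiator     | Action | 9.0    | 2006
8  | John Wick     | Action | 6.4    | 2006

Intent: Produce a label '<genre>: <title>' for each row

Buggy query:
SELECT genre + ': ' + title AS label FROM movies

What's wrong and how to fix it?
Bug: SQLite uses || for string concatenation; + coerces text to numbers (yielding 0)

Fix: Use the || operator for string concatenation

Corrected query:
SELECT genre || ': ' || title AS label FROM movies

Result:
label               
--------------------
Drama: Whiplash     
Action: Mad Max     
Drama: Whiplash     
Action: John Wick   
Drama: Titanic      
Drama: The Godfather
Action: Gladiator   
Action: John Wick   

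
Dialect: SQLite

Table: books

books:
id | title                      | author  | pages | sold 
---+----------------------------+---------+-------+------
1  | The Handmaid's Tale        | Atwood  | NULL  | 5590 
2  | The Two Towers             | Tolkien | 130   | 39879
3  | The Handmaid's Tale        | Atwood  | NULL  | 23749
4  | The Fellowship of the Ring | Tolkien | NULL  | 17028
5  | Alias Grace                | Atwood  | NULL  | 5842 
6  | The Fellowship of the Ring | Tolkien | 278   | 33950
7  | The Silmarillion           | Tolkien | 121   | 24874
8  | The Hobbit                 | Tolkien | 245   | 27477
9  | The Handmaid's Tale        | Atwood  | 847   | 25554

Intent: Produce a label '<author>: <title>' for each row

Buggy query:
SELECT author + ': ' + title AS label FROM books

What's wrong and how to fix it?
Bug: SQLite uses || for string concatenation; + coerces text to numbers (yielding 0)

Fix: Replace + with || to concatenate text

Corrected query:
SELECT author || ': ' || title AS label FROM books

Result:
label                              
-----------------------------------
Atwood: The Handmaid's Tale        
Tolkien: The Two Towers            
Atwood: The Handmaid's Tale        
Tolkien: The Fellowship of the Ring
Atwood: Alias Grace                
Tolkien: The Fellowship of the Ring
Tolkien: The Silmarillion          
Tolkien: The Hobbit                
Atwood: The Handmaid's Tale        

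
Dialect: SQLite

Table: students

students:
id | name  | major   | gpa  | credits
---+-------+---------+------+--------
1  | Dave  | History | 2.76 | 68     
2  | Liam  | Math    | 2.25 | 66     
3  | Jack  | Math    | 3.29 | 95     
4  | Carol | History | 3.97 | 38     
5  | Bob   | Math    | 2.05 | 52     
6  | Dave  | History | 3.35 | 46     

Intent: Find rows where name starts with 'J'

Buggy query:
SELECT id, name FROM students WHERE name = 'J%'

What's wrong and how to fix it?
Bug: '=' compares the literal string including the % character; pattern matching needs LIKE

Fix: Use LIKE for wildcard pattern matching

Corrected query:
SELECT id, name FROM students WHERE name LIKE 'J%'

Result:
id | name
---+-----
3  | Jack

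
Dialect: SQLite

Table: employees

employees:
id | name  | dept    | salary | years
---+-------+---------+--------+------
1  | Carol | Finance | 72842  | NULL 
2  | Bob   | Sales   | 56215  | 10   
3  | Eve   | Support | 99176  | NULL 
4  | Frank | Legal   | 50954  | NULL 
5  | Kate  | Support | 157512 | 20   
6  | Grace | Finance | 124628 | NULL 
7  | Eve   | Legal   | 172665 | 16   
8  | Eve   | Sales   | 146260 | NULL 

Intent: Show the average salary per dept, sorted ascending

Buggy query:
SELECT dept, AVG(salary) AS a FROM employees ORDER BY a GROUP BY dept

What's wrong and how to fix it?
Bug: GROUP BY must precede ORDER BY

Fix: Move ORDER BY to the end, after GROUP BY

Corrected query:
SELECT dept, AVG(salary) AS a FROM employees GROUP BY dept ORDER BY a

Result:
dept    | a       
--------+---------
Finance | 98735   
Sales   | 101237.5
Legal   | 111809.5
Support | 128344  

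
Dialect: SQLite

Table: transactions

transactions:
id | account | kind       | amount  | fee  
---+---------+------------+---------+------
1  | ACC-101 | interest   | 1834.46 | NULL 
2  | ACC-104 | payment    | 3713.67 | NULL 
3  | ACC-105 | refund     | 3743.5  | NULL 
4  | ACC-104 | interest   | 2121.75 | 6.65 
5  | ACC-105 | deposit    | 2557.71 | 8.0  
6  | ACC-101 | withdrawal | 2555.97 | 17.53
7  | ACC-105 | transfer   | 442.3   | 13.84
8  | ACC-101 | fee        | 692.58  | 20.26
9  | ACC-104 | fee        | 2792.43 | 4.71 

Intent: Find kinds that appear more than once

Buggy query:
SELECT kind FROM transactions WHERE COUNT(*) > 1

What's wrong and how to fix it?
Bug: COUNT(*) is an aggregate and cannot be used in WHERE

Fix: GROUP BY kind, then filter groups with HAVING COUNT(*) > 1

Corrected query:
SELECT kind FROM transactions GROUP BY kind HAVING COUNT(*) > 1

Result:
kind    
--------
fee     
interest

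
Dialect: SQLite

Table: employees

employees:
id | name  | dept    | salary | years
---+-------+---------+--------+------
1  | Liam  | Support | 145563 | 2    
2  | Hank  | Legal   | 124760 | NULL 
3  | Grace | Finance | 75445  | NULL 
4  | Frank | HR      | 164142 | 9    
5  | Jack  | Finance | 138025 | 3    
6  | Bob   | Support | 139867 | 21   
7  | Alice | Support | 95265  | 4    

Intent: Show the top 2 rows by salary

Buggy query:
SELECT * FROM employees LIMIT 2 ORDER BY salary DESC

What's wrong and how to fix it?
Bug: LIMIT must come after ORDER BY

Fix: Sort with ORDER BY, then apply LIMIT

Corrected query:
SELECT * FROM employees ORDER BY salary DESC LIMIT 2

Result:
id | name  | dept    | salary | years
---+-------+---------+--------+------
4  | Frank | HR      | 164142 | 9    
1  | Liam  | Support | 145563 | 2    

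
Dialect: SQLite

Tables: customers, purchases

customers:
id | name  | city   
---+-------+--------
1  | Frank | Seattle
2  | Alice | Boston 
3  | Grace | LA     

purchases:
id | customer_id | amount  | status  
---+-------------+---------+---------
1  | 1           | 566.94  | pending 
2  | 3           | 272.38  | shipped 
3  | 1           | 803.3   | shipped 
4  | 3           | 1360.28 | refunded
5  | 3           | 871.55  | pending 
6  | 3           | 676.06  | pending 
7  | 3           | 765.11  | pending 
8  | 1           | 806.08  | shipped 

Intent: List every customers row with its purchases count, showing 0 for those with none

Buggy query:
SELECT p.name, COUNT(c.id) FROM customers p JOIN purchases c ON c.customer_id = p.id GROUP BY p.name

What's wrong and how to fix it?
Bug: An inner join excludes parents with zero children

Fix: Switch to LEFT JOIN to retain unmatched parent rows

Corrected query:
SELECT p.name, COUNT(c.id) FROM customers p LEFT JOIN purchases c ON c.customer_id = p.id GROUP BY p.name

Result:
name  | COUNT(c.id)
------+------------
Alice | 0          
Frank | 3          
Grace | 5          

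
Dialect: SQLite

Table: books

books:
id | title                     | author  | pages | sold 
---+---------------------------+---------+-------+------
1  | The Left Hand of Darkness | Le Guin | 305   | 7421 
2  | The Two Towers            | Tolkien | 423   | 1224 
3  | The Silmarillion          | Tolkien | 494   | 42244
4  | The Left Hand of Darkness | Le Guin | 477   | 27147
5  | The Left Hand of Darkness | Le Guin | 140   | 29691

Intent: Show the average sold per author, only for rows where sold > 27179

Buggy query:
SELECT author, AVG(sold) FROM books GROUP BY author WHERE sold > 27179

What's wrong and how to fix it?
Bug: Row-level WHERE must come before GROUP BY in the clause order

Fix: Place WHERE between FROM and GROUP BY

Corrected query:
SELECT author, AVG(sold) FROM books WHERE sold > 27179 GROUP BY author

Result:
author  | AVG(sold)
--------+----------
Le Guin | 29691    
Tolkien | 42244    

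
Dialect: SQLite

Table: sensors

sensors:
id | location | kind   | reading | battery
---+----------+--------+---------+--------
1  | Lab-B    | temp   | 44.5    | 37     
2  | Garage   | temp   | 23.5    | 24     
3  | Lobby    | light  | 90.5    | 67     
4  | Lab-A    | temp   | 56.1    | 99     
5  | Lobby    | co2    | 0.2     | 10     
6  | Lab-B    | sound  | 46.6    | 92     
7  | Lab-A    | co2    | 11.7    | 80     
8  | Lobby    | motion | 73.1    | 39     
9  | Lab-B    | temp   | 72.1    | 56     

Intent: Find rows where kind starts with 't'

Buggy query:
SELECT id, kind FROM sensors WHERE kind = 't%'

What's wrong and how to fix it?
Bug: '=' compares the literal string including the % character; pattern matching needs LIKE

Fix: Replace '=' with LIKE so 't%' is treated as a pattern

Corrected query:
SELECT id, kind FROM sensors WHERE kind LIKE 't%'

Result:
id | kind
---+-----
1  | temp
2  | temp
4  | temp
9  | temp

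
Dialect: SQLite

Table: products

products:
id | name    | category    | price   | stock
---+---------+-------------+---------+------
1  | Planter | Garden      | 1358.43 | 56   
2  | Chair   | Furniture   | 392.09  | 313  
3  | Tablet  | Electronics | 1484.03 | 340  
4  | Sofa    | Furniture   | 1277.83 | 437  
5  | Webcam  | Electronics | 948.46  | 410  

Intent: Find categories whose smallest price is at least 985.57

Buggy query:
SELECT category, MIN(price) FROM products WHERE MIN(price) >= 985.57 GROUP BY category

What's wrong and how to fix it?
Bug: MIN() in WHERE is a misuse of aggregate

Fix: Use HAVING for the per-group MIN condition

Corrected query:
SELECT category, MIN(price) FROM products GROUP BY category HAVING MIN(price) >= 985.57

Result:
category | MIN(price)
---------+-----------
Garden   | 1358.43   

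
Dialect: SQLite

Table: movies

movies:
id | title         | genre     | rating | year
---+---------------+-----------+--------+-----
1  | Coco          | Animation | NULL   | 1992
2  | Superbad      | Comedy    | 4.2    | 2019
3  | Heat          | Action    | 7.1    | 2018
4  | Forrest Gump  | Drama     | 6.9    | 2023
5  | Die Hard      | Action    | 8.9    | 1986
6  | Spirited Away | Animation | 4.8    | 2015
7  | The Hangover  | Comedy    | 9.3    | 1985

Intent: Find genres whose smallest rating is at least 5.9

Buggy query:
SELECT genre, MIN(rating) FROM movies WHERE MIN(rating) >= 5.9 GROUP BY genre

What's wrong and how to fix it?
Bug: Aggregates like MIN are computed per group after WHERE runs

Fix: Replace WHERE with HAVING after the GROUP BY

Corrected query:
SELECT genre, MIN(rating) FROM movies GROUP BY genre HAVING MIN(rating) >= 5.9

Result:
genre  | MIN(rating)
-------+------------
Action | 7.1        
Drama  | 6.9        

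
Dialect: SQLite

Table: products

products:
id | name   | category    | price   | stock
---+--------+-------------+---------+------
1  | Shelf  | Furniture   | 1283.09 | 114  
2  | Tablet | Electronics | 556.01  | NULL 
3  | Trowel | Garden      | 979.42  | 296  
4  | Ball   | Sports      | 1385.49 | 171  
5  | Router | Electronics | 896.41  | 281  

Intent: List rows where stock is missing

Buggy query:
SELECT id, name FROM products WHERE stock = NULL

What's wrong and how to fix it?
Bug: '= NULL' is always unknown in SQL three-valued logic, so no rows match

Fix: Use IS NULL to test for NULL

Corrected query:
SELECT id, name FROM products WHERE stock IS NULL

Result:
id | name  
---+-------
2  | Tablet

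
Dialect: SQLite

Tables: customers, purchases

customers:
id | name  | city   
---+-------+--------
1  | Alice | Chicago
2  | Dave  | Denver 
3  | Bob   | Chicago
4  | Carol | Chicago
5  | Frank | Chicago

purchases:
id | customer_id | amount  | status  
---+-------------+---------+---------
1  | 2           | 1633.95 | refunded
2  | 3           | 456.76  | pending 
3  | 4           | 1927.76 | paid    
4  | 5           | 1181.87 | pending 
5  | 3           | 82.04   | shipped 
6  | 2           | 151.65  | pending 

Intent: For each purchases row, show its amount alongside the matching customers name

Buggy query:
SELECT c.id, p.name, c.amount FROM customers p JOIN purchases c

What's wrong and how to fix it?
Bug: Missing join condition: each purchases row is matched to all customers rows instead of just its own

Fix: Specify the join condition linking the foreign key to the parent id

Corrected query:
SELECT c.id, p.name, c.amount FROM customers p JOIN purchases c ON c.customer_id = p.id

Result:
id | name  | amount 
---+-------+--------
1  | Dave  | 1633.95
2  | Bob   | 456.76 
3  | Carol | 1927.76
4  | Frank | 1181.87
5  | Bob   | 82.04  
6  | Dave  | 151.65 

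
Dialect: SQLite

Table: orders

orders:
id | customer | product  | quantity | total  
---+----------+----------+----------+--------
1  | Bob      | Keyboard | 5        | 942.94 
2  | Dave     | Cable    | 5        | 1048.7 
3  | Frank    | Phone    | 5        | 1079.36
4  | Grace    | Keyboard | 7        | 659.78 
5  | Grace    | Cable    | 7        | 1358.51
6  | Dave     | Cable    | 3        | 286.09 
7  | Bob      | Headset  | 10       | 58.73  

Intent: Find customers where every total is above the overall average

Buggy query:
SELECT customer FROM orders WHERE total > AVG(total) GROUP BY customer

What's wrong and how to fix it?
Bug: AVG() is an aggregate; it can't sit directly in WHERE

Fix: Use a subquery for AVG and a HAVING MIN(...) filter so the condition holds for every row in the group

Corrected query:
SELECT customer FROM orders GROUP BY customer HAVING MIN(total) > (SELECT AVG(total) FROM orders)

Result:
customer
--------
Frank   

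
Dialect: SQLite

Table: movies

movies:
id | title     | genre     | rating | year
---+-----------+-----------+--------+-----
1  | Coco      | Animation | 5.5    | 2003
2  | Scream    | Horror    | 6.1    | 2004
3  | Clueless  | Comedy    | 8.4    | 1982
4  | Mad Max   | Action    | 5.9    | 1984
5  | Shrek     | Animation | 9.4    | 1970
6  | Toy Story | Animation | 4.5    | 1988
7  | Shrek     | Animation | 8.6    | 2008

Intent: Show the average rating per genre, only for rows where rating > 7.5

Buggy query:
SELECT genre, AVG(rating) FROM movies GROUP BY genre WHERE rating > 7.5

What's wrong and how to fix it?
Bug: Row-level WHERE must come before GROUP BY in the clause order

Fix: Place WHERE between FROM and GROUP BY

Corrected query:
SELECT genre, AVG(rating) FROM movies WHERE rating > 7.5 GROUP BY genre

Result:
genre     | AVG(rating)
----------+------------
Animation | 9          
Comedy    | 8.4        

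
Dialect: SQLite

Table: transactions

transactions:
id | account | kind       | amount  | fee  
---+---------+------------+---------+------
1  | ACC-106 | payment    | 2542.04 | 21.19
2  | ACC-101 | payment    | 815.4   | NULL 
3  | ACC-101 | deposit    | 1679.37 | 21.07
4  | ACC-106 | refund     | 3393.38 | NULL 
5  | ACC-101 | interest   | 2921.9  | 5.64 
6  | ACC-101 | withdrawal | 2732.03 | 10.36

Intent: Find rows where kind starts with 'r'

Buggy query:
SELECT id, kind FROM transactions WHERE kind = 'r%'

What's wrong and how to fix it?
Bug: '=' compares the literal string including the % character; pattern matching needs LIKE

Fix: Use LIKE for wildcard pattern matching

Corrected query:
SELECT id, kind FROM transactions WHERE kind LIKE 'r%'

Result:
id | kind  
---+-------
4  | refund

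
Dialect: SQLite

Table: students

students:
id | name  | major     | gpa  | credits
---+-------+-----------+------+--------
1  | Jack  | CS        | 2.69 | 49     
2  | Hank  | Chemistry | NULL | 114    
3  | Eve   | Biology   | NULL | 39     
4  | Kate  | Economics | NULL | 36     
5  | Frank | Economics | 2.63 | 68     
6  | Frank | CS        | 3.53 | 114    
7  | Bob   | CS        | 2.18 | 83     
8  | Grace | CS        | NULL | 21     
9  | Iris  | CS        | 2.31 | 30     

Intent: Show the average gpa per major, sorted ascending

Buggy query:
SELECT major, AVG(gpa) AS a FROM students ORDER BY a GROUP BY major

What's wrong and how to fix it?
Bug: GROUP BY must precede ORDER BY

Fix: Reorder: SELECT … FROM … GROUP BY … ORDER BY …

Corrected query:
SELECT major, AVG(gpa) AS a FROM students GROUP BY major ORDER BY a

Result:
major     | a     
----------+-------
Biology   | NULL  
Chemistry | NULL  
Economics | 2.63  
CS        | 2.6775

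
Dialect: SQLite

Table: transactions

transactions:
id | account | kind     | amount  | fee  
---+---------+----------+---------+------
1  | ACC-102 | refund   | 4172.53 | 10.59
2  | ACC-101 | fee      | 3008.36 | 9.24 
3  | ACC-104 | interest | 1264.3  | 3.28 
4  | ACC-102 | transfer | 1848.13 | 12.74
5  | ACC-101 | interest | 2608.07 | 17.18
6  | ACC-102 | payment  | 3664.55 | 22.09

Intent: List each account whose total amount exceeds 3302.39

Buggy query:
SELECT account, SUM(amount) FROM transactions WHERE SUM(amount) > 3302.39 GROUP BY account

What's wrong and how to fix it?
Bug: Aggregate functions cannot appear in a WHERE clause

Fix: Move the aggregate condition to a HAVING clause

Corrected query:
SELECT account, SUM(amount) FROM transactions GROUP BY account HAVING SUM(amount) > 3302.39

Result:
account | SUM(amount)
--------+------------
ACC-101 | 5616.43    
ACC-102 | 9685.21    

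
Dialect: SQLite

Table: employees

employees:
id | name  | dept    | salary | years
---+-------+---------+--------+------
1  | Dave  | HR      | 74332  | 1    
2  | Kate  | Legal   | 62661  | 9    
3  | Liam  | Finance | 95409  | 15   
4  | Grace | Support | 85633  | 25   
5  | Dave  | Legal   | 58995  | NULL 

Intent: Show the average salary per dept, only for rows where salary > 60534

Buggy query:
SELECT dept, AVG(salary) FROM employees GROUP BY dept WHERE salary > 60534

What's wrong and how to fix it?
Bug: Row-level WHERE must come before GROUP BY in the clause order

Fix: Place WHERE between FROM and GROUP BY

Corrected query:
SELECT dept, AVG(salary) FROM employees WHERE salary > 60534 GROUP BY dept

Result:
dept    | AVG(salary)
--------+------------
Finance | 95409      
HR      | 74332      
Legal   | 62661      
Support | 85633      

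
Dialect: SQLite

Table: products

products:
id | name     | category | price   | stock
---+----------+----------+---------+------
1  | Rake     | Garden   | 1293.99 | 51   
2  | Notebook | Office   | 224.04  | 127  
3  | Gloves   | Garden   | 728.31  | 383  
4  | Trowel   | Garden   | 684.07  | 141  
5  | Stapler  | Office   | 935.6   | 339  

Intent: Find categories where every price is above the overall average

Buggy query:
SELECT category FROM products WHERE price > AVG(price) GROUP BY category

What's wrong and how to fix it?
Bug: AVG() is an aggregate; it can't sit directly in WHERE

Fix: Compute the overall average in a scalar subquery and compare each group's MIN against it in HAVING

Corrected query:
SELECT category FROM products GROUP BY category HAVING MIN(price) > (SELECT AVG(price) FROM products)

Result:
(no rows)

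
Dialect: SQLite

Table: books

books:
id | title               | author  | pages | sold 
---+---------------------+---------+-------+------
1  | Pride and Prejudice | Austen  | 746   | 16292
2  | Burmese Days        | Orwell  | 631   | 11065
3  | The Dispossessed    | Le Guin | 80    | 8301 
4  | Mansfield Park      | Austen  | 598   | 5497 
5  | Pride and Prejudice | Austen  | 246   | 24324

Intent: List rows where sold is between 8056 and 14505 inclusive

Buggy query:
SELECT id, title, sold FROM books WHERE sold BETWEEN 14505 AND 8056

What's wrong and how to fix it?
Bug: The bounds are reversed; BETWEEN a AND b requires a <= b to match anything

Fix: Write BETWEEN 8056 AND 14505

Corrected query:
SELECT id, title, sold FROM books WHERE sold BETWEEN 8056 AND 14505

Result:
id | title            | sold 
---+------------------+------
2  | Burmese Days     | 11065
3  | The Dispossessed | 8301 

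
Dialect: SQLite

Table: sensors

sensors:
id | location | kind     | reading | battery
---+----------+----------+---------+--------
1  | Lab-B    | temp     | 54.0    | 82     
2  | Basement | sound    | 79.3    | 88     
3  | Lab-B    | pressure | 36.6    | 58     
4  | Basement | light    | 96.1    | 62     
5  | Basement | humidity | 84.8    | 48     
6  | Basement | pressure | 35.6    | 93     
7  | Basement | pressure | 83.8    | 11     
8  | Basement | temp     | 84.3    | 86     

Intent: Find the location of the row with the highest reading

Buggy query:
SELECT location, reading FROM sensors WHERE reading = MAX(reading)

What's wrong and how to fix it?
Bug: MAX(reading) is an aggregate and cannot be used directly in WHERE

Fix: Use a subquery: WHERE reading = (SELECT MAX(reading) FROM sensors)

Corrected query:
SELECT location, reading FROM sensors WHERE reading = (SELECT MAX(reading) FROM sensors)

Result:
location | reading
---------+--------
Basement | 96.1   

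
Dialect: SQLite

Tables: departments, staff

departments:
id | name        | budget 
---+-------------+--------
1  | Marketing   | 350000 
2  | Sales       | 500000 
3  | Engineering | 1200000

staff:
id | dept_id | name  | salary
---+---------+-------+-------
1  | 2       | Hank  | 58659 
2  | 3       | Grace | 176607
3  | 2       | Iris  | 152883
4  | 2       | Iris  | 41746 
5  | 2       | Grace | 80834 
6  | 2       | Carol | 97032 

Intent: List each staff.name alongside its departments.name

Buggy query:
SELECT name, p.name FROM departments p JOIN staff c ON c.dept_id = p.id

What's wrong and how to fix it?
Bug: Both tables have a 'name' column; the unqualified reference is ambiguous

Fix: Qualify the column with its table alias (c.name)

Corrected query:
SELECT c.name, p.name FROM departments p JOIN staff c ON c.dept_id = p.id

Result:
name  | name       
------+------------
Hank  | Sales      
Grace | Engineering
Iris  | Sales      
Iris  | Sales      
Grace | Sales      
Carol | Sales      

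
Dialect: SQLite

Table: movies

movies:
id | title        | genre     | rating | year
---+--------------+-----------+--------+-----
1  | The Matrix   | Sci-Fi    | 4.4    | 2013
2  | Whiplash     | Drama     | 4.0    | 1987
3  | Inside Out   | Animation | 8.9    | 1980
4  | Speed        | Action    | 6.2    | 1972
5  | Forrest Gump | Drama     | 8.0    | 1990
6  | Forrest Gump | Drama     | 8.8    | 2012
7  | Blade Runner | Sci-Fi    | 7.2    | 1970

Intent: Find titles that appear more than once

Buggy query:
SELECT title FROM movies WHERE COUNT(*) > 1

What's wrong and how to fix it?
Bug: WHERE can't reference COUNT(*); aggregates are computed after WHERE

Fix: GROUP BY title, then filter groups with HAVING COUNT(*) > 1

Corrected query:
SELECT title FROM movies GROUP BY title HAVING COUNT(*) > 1

Result:
title       
------------
Forrest Gump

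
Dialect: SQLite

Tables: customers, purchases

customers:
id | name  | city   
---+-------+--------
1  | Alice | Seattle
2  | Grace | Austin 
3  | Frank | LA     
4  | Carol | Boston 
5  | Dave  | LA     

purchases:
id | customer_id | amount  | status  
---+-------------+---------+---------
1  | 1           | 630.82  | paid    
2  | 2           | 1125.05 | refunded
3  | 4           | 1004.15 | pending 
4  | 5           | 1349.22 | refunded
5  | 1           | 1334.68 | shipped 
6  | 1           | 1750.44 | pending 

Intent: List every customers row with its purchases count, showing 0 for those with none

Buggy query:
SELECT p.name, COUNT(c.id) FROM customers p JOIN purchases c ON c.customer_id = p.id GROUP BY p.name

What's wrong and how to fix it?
Bug: An inner join excludes parents with zero children

Fix: Switch to LEFT JOIN to retain unmatched parent rows

Corrected query:
SELECT p.name, COUNT(c.id) FROM customers p LEFT JOIN purchases c ON c.customer_id = p.id GROUP BY p.name

Result:
name  | COUNT(c.id)
------+------------
Alice | 3          
Carol | 1          
Dave  | 1          
Frank | 0          
Grace | 1          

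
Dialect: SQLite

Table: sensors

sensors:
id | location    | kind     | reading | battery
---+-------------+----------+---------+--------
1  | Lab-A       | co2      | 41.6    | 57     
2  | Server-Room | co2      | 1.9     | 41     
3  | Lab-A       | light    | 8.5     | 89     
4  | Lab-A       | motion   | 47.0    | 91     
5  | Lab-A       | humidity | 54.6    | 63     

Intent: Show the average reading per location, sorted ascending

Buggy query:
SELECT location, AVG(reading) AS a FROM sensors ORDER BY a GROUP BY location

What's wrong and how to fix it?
Bug: ORDER BY appears before GROUP BY; SQL clause order requires GROUP BY first

Fix: Move ORDER BY to the end, after GROUP BY

Corrected query:
SELECT location, AVG(reading) AS a FROM sensors GROUP BY location ORDER BY a

Result:
location    | a     
------------+-------
Server-Room | 1.9   
Lab-A       | 37.925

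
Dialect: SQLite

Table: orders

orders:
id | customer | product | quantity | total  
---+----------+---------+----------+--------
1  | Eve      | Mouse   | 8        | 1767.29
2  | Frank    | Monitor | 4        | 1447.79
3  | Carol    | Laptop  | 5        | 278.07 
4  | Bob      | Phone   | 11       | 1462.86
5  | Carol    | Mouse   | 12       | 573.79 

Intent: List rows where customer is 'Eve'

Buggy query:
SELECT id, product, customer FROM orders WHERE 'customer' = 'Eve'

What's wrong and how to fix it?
Bug: Single quotes denote string literals in SQL; the column name is being compared as a constant string

Fix: Reference the column as customer without single quotes

Corrected query:
SELECT id, product, customer FROM orders WHERE customer = 'Eve'

Result:
id | product | customer
---+---------+---------
1  | Mouse   | Eve     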